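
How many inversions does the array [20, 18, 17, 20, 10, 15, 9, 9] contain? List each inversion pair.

Finding inversions in [20, 18, 17, 20, 10, 15, 9, 9]:

(0, 1): arr[0]=20 > arr[1]=18
(0, 2): arr[0]=20 > arr[2]=17
(0, 4): arr[0]=20 > arr[4]=10
(0, 5): arr[0]=20 > arr[5]=15
(0, 6): arr[0]=20 > arr[6]=9
(0, 7): arr[0]=20 > arr[7]=9
(1, 2): arr[1]=18 > arr[2]=17
(1, 4): arr[1]=18 > arr[4]=10
(1, 5): arr[1]=18 > arr[5]=15
(1, 6): arr[1]=18 > arr[6]=9
(1, 7): arr[1]=18 > arr[7]=9
(2, 4): arr[2]=17 > arr[4]=10
(2, 5): arr[2]=17 > arr[5]=15
(2, 6): arr[2]=17 > arr[6]=9
(2, 7): arr[2]=17 > arr[7]=9
(3, 4): arr[3]=20 > arr[4]=10
(3, 5): arr[3]=20 > arr[5]=15
(3, 6): arr[3]=20 > arr[6]=9
(3, 7): arr[3]=20 > arr[7]=9
(4, 6): arr[4]=10 > arr[6]=9
(4, 7): arr[4]=10 > arr[7]=9
(5, 6): arr[5]=15 > arr[6]=9
(5, 7): arr[5]=15 > arr[7]=9

Total inversions: 23

The array has 23 inversion(s): (0,1), (0,2), (0,4), (0,5), (0,6), (0,7), (1,2), (1,4), (1,5), (1,6), (1,7), (2,4), (2,5), (2,6), (2,7), (3,4), (3,5), (3,6), (3,7), (4,6), (4,7), (5,6), (5,7). Each pair (i,j) satisfies i < j and arr[i] > arr[j].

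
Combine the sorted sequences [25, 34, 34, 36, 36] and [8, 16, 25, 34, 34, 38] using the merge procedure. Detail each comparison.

Merging process:

Compare 25 vs 8: take 8 from right. Merged: [8]
Compare 25 vs 16: take 16 from right. Merged: [8, 16]
Compare 25 vs 25: take 25 from left. Merged: [8, 16, 25]
Compare 34 vs 25: take 25 from right. Merged: [8, 16, 25, 25]
Compare 34 vs 34: take 34 from left. Merged: [8, 16, 25, 25, 34]
Compare 34 vs 34: take 34 from left. Merged: [8, 16, 25, 25, 34, 34]
Compare 36 vs 34: take 34 from right. Merged: [8, 16, 25, 25, 34, 34, 34]
Compare 36 vs 34: take 34 from right. Merged: [8, 16, 25, 25, 34, 34, 34, 34]
Compare 36 vs 38: take 36 from left. Merged: [8, 16, 25, 25, 34, 34, 34, 34, 36]
Compare 36 vs 38: take 36 from left. Merged: [8, 16, 25, 25, 34, 34, 34, 34, 36, 36]
Append remaining from right: [38]. Merged: [8, 16, 25, 25, 34, 34, 34, 34, 36, 36, 38]

Final merged array: [8, 16, 25, 25, 34, 34, 34, 34, 36, 36, 38]
Total comparisons: 10

The merged array is [8, 16, 25, 25, 34, 34, 34, 34, 36, 36, 38], requiring 10 comparisons. The merge step runs in O(n) time where n is the total number of elements.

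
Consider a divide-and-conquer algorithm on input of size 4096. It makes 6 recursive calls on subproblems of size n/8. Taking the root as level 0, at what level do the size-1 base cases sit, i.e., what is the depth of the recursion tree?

For divide and conquer with division factor 8:

Problem sizes at each level:
Level 0: 4096
Level 1: 512
Level 2: 64
Level 3: 8
Level 4: 1

The root is level 0 and the size-1 base case is level 4 (the tree spans levels 0 through 4, i.e. 5 levels counting the root), so the depth is the number of divisions: log_8(4096) = 4

The recursion tree depth is log_8(4096) = 4. At each level, the problem size is divided by 8, so it takes 4 divisions to reduce to a base case of size 1. The algorithm makes 6 recursive calls at each level.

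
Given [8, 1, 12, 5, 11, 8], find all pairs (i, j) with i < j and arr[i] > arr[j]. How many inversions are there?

Finding inversions in [8, 1, 12, 5, 11, 8]:

(0, 1): arr[0]=8 > arr[1]=1
(0, 3): arr[0]=8 > arr[3]=5
(2, 3): arr[2]=12 > arr[3]=5
(2, 4): arr[2]=12 > arr[4]=11
(2, 5): arr[2]=12 > arr[5]=8
(4, 5): arr[4]=11 > arr[5]=8

Total inversions: 6

The array has 6 inversion(s): (0,1), (0,3), (2,3), (2,4), (2,5), (4,5). Each pair (i,j) satisfies i < j and arr[i] > arr[j].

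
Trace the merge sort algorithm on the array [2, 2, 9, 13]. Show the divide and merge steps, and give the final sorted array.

Merge sort trace:

Split: [2, 2, 9, 13] -> [2, 2] and [9, 13]
  Split: [2, 2] -> [2] and [2]
  Merge: [2] + [2] -> [2, 2]
  Split: [9, 13] -> [9] and [13]
  Merge: [9] + [13] -> [9, 13]
Merge: [2, 2] + [9, 13] -> [2, 2, 9, 13]

Final sorted array: [2, 2, 9, 13]

The merge sort proceeds by recursively splitting the array and merging sorted halves.
After all merges, the sorted array is [2, 2, 9, 13].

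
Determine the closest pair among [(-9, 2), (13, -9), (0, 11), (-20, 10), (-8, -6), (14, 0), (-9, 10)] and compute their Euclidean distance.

Computing all pairwise distances among 7 points:

d((-9, 2), (13, -9)) = 24.5967
d((-9, 2), (0, 11)) = 12.7279
d((-9, 2), (-20, 10)) = 13.6015
d((-9, 2), (-8, -6)) = 8.0623
d((-9, 2), (14, 0)) = 23.0868
d((-9, 2), (-9, 10)) = 8.0 <-- minimum
d((13, -9), (0, 11)) = 23.8537
d((13, -9), (-20, 10)) = 38.0789
d((13, -9), (-8, -6)) = 21.2132
d((13, -9), (14, 0)) = 9.0554
d((13, -9), (-9, 10)) = 29.0689
d((0, 11), (-20, 10)) = 20.025
d((0, 11), (-8, -6)) = 18.7883
d((0, 11), (14, 0)) = 17.8045
d((0, 11), (-9, 10)) = 9.0554
d((-20, 10), (-8, -6)) = 20.0
d((-20, 10), (14, 0)) = 35.4401
d((-20, 10), (-9, 10)) = 11.0
d((-8, -6), (14, 0)) = 22.8035
d((-8, -6), (-9, 10)) = 16.0312
d((14, 0), (-9, 10)) = 25.0799

Closest pair: (-9, 2) and (-9, 10) with distance 8.0

The closest pair is (-9, 2) and (-9, 10) with Euclidean distance 8.0. For 7 points, brute-force pairwise comparison is shown above. For large n, the divide-and-conquer algorithm (sort by x, recurse on halves, check the dividing strip) achieves O(n log n).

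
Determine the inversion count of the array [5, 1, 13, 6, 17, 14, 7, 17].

Finding inversions in [5, 1, 13, 6, 17, 14, 7, 17]:

(0, 1): arr[0]=5 > arr[1]=1
(2, 3): arr[2]=13 > arr[3]=6
(2, 6): arr[2]=13 > arr[6]=7
(4, 5): arr[4]=17 > arr[5]=14
(4, 6): arr[4]=17 > arr[6]=7
(5, 6): arr[5]=14 > arr[6]=7

Total inversions: 6

The array has 6 inversion(s): (0,1), (2,3), (2,6), (4,5), (4,6), (5,6). Each pair (i,j) satisfies i < j and arr[i] > arr[j].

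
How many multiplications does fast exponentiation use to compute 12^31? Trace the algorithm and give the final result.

Computing 12^31 by squaring (build up from 12^1; each line after the first costs one multiplication):

12^1 = 12
12^2 = (12^1)^2 = 12^2 = 144
12^3 = 12 * 12^2 = 12 * 144 = 1728
12^6 = (12^3)^2 = 1728^2 = 2985984
12^7 = 12 * 12^6 = 12 * 2985984 = 35831808
12^14 = (12^7)^2 = 35831808^2 = 1283918464548864
12^15 = 12 * 12^14 = 12 * 1283918464548864 = 15407021574586368
12^30 = (12^15)^2 = 15407021574586368^2 = 237376313799769806328950291431424
12^31 = 12 * 12^30 = 12 * 237376313799769806328950291431424 = 2848515765597237675947403497177088

Result: 2848515765597237675947403497177088
Multiplications needed: 8 (8 lines after 12^1)

12^31 = 2848515765597237675947403497177088. Using exponentiation by squaring, this requires 8 multiplications. The key idea: if the exponent is even, square the half-power; if odd, multiply by the base once.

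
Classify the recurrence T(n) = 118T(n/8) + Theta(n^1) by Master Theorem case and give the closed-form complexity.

Master Theorem for T(n) = 118T(n/8) + O(n^1):

a = 118, b = 8, c = 1
log_b(a) = log_8(118) = 2.2942

Case 1: c = 1 < log_8(118) = 2.2942
T(n) = O(n^(log_8 118))

For T(n) = 118T(n/8) + O(n^1): log_8(118) = 2.2942. This is Case 1 of the Master Theorem (c < log_b(a), work dominated by leaves), giving O(n^(log_8 118)).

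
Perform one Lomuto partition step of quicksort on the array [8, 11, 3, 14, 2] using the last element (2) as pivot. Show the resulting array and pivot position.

Lomuto partition with pivot = 2:

Initial array: [8, 11, 3, 14, 2]

arr[0]=8 > 2: no swap
arr[1]=11 > 2: no swap
arr[2]=3 > 2: no swap
arr[3]=14 > 2: no swap

Place pivot at position 0: [2, 11, 3, 14, 8]
Pivot position: 0

After partitioning with pivot 2, the array becomes [2, 11, 3, 14, 8]. The pivot is placed at index 0. All elements to the left of the pivot are <= 2, and all elements to the right are > 2.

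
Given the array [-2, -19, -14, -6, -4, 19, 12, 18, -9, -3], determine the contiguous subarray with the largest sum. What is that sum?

Using Kadane's algorithm on [-2, -19, -14, -6, -4, 19, 12, 18, -9, -3]:

Scanning through the array:
Position 1 (value -19): max_ending_here = -19, max_so_far = -2
Position 2 (value -14): max_ending_here = -14, max_so_far = -2
Position 3 (value -6): max_ending_here = -6, max_so_far = -2
Position 4 (value -4): max_ending_here = -4, max_so_far = -2
Position 5 (value 19): max_ending_here = 19, max_so_far = 19
Position 6 (value 12): max_ending_here = 31, max_so_far = 31
Position 7 (value 18): max_ending_here = 49, max_so_far = 49
Position 8 (value -9): max_ending_here = 40, max_so_far = 49
Position 9 (value -3): max_ending_here = 37, max_so_far = 49

Maximum subarray: [19, 12, 18]
Maximum sum: 49

The maximum subarray is [19, 12, 18] with sum 49. This subarray runs from index 5 to index 7.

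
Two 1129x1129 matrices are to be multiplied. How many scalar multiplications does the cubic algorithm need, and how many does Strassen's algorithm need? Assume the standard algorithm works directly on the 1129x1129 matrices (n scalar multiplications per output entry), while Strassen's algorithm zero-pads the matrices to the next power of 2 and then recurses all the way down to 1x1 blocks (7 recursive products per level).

Matrix multiplication for 1129x1129 matrices:

Strassen's algorithm requires power-of-2 dimensions. Pad 1129x1129 to 2048x2048 (next power of 2).

Standard algorithm: 1129^3 = 1439069689 multiplications
Strassen's algorithm: 7^(log2(2048)) = 7^11 = 1977326743 multiplications
Difference: 1439069689 - 1977326743 = -538257054 (Strassen uses MORE here due to padding overhead — for small or just-over-power-of-2 n, padding can outweigh the per-level savings)

Standard: 1439069689 multiplications (1129^3). Strassen: 1977326743 multiplications (7^11, after padding to 2048x2048). Strassen reduces 8 recursive multiplications to 7 at each level.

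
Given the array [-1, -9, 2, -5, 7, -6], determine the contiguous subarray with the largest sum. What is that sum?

Using Kadane's algorithm on [-1, -9, 2, -5, 7, -6]:

Scanning through the array:
Position 1 (value -9): max_ending_here = -9, max_so_far = -1
Position 2 (value 2): max_ending_here = 2, max_so_far = 2
Position 3 (value -5): max_ending_here = -3, max_so_far = 2
Position 4 (value 7): max_ending_here = 7, max_so_far = 7
Position 5 (value -6): max_ending_here = 1, max_so_far = 7

Maximum subarray: [7]
Maximum sum: 7

The maximum subarray is [7] with sum 7. This subarray runs from index 4 to index 4.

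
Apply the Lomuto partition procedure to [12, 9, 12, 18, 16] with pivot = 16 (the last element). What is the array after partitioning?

Lomuto partition with pivot = 16:

Initial array: [12, 9, 12, 18, 16]

arr[0]=12 <= 16: swap with position 0, array becomes [12, 9, 12, 18, 16]
arr[1]=9 <= 16: swap with position 1, array becomes [12, 9, 12, 18, 16]
arr[2]=12 <= 16: swap with position 2, array becomes [12, 9, 12, 18, 16]
arr[3]=18 > 16: no swap

Place pivot at position 3: [12, 9, 12, 16, 18]
Pivot position: 3

After partitioning with pivot 16, the array becomes [12, 9, 12, 16, 18]. The pivot is placed at index 3. All elements to the left of the pivot are <= 16, and all elements to the right are > 16.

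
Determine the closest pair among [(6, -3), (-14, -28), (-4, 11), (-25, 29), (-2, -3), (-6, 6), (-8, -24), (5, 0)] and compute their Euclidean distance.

Computing all pairwise distances among 8 points:

d((6, -3), (-14, -28)) = 32.0156
d((6, -3), (-4, 11)) = 17.2047
d((6, -3), (-25, 29)) = 44.5533
d((6, -3), (-2, -3)) = 8.0
d((6, -3), (-6, 6)) = 15.0
d((6, -3), (-8, -24)) = 25.2389
d((6, -3), (5, 0)) = 3.1623 <-- minimum
d((-14, -28), (-4, 11)) = 40.2616
d((-14, -28), (-25, 29)) = 58.0517
d((-14, -28), (-2, -3)) = 27.7308
d((-14, -28), (-6, 6)) = 34.9285
d((-14, -28), (-8, -24)) = 7.2111
d((-14, -28), (5, 0)) = 33.8378
d((-4, 11), (-25, 29)) = 27.6586
d((-4, 11), (-2, -3)) = 14.1421
d((-4, 11), (-6, 6)) = 5.3852
d((-4, 11), (-8, -24)) = 35.2278
d((-4, 11), (5, 0)) = 14.2127
d((-25, 29), (-2, -3)) = 39.4081
d((-25, 29), (-6, 6)) = 29.8329
d((-25, 29), (-8, -24)) = 55.6597
d((-25, 29), (5, 0)) = 41.7253
d((-2, -3), (-6, 6)) = 9.8489
d((-2, -3), (-8, -24)) = 21.8403
d((-2, -3), (5, 0)) = 7.6158
d((-6, 6), (-8, -24)) = 30.0666
d((-6, 6), (5, 0)) = 12.53
d((-8, -24), (5, 0)) = 27.2947

Closest pair: (6, -3) and (5, 0) with distance 3.1623

The closest pair is (6, -3) and (5, 0) with Euclidean distance 3.1623. For 8 points, brute-force pairwise comparison is shown above. For large n, the divide-and-conquer algorithm (sort by x, recurse on halves, check the dividing strip) achieves O(n log n).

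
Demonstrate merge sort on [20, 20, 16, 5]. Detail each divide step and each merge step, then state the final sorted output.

Merge sort trace:

Split: [20, 20, 16, 5] -> [20, 20] and [16, 5]
  Split: [20, 20] -> [20] and [20]
  Merge: [20] + [20] -> [20, 20]
  Split: [16, 5] -> [16] and [5]
  Merge: [16] + [5] -> [5, 16]
Merge: [20, 20] + [5, 16] -> [5, 16, 20, 20]

Final sorted array: [5, 16, 20, 20]

The merge sort proceeds by recursively splitting the array and merging sorted halves.
After all merges, the sorted array is [5, 16, 20, 20].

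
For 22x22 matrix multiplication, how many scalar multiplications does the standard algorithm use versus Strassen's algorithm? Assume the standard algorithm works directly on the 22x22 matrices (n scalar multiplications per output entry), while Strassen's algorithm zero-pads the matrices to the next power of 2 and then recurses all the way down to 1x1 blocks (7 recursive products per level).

Matrix multiplication for 22x22 matrices:

Strassen's algorithm requires power-of-2 dimensions. Pad 22x22 to 32x32 (next power of 2).

Standard algorithm: 22^3 = 10648 multiplications
Strassen's algorithm: 7^(log2(32)) = 7^5 = 16807 multiplications
Difference: 10648 - 16807 = -6159 (Strassen uses MORE here due to padding overhead — for small or just-over-power-of-2 n, padding can outweigh the per-level savings)

Standard: 10648 multiplications (22^3). Strassen: 16807 multiplications (7^5, after padding to 32x32). Strassen reduces 8 recursive multiplications to 7 at each level.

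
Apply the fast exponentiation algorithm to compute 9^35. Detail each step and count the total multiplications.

Computing 9^35 by squaring (build up from 9^1; each line after the first costs one multiplication):

9^1 = 9
9^2 = (9^1)^2 = 9^2 = 81
9^4 = (9^2)^2 = 81^2 = 6561
9^8 = (9^4)^2 = 6561^2 = 43046721
9^16 = (9^8)^2 = 43046721^2 = 1853020188851841
9^17 = 9 * 9^16 = 9 * 1853020188851841 = 16677181699666569
9^34 = (9^17)^2 = 16677181699666569^2 = 278128389443693511257285776231761
9^35 = 9 * 9^34 = 9 * 278128389443693511257285776231761 = 2503155504993241601315571986085849

Result: 2503155504993241601315571986085849
Multiplications needed: 7 (7 lines after 9^1)

9^35 = 2503155504993241601315571986085849. Using exponentiation by squaring, this requires 7 multiplications. The key idea: if the exponent is even, square the half-power; if odd, multiply by the base once.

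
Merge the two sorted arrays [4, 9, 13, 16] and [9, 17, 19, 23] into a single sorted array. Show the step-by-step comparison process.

Merging process:

Compare 4 vs 9: take 4 from left. Merged: [4]
Compare 9 vs 9: take 9 from left. Merged: [4, 9]
Compare 13 vs 9: take 9 from right. Merged: [4, 9, 9]
Compare 13 vs 17: take 13 from left. Merged: [4, 9, 9, 13]
Compare 16 vs 17: take 16 from left. Merged: [4, 9, 9, 13, 16]
Append remaining from right: [17, 19, 23]. Merged: [4, 9, 9, 13, 16, 17, 19, 23]

Final merged array: [4, 9, 9, 13, 16, 17, 19, 23]
Total comparisons: 5

The merged array is [4, 9, 9, 13, 16, 17, 19, 23], requiring 5 comparisons. The merge step runs in O(n) time where n is the total number of elements.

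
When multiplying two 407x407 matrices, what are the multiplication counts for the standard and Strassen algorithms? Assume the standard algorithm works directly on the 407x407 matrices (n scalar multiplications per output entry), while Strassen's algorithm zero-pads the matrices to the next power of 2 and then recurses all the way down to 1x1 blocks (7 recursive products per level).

Matrix multiplication for 407x407 matrices:

Strassen's algorithm requires power-of-2 dimensions. Pad 407x407 to 512x512 (next power of 2).

Standard algorithm: 407^3 = 67419143 multiplications
Strassen's algorithm: 7^(log2(512)) = 7^9 = 40353607 multiplications
Savings: 67419143 - 40353607 = 27065536 multiplications

Standard: 67419143 multiplications (407^3). Strassen: 40353607 multiplications (7^9, after padding to 512x512). Strassen reduces 8 recursive multiplications to 7 at each level.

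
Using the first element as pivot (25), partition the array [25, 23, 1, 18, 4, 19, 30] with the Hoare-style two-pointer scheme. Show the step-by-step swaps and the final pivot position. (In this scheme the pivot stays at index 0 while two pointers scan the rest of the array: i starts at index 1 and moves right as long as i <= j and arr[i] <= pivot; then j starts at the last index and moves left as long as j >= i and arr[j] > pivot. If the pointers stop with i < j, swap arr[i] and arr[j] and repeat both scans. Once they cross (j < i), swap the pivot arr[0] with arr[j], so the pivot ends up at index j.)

Hoare-style two-pointer partition with pivot = 25:

Initial array: [25, 23, 1, 18, 4, 19, 30]

Pointers start at i = 1, j = 6.
i ends at 6, j ends at 5: the pointers have crossed (j < i), so scanning stops.

Swap pivot arr[0] with arr[5] to place pivot at position 5: [19, 23, 1, 18, 4, 25, 30]
Pivot position: 5

After partitioning with pivot 25, the array becomes [19, 23, 1, 18, 4, 25, 30]. The pivot is placed at index 5. All elements to the left of the pivot are <= 25, and all elements to the right are > 25.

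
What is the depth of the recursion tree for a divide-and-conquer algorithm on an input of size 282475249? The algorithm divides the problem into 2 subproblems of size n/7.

For divide and conquer with division factor 7:

Problem sizes at each level:
Level 0: 282475249
Level 1: 40353607
Level 2: 5764801
Level 3: 823543
Level 4: 117649
Level 5: 16807
Level 6: 2401
Level 7: 343
Level 8: 49
Level 9: 7
Level 10: 1

The root is level 0 and the size-1 base case is level 10 (the tree spans levels 0 through 10, i.e. 11 levels counting the root), so the depth is the number of divisions: log_7(282475249) = 10

The recursion tree depth is log_7(282475249) = 10. At each level, the problem size is divided by 7, so it takes 10 divisions to reduce to a base case of size 1. The algorithm makes 2 recursive calls at each level.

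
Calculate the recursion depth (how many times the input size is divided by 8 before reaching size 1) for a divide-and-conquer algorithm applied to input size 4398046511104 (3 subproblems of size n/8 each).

For divide and conquer with division factor 8:

Problem sizes at each level:
Level 0: 4398046511104
Level 1: 549755813888
Level 2: 68719476736
Level 3: 8589934592
Level 4: 1073741824
Level 5: 134217728
Level 6: 16777216
Level 7: 2097152
Level 8: 262144
Level 9: 32768
Level 10: 4096
Level 11: 512
Level 12: 64
Level 13: 8
Level 14: 1

The root is level 0 and the size-1 base case is level 14 (the tree spans levels 0 through 14, i.e. 15 levels counting the root), so the depth is the number of divisions: log_8(4398046511104) = 14

The recursion tree depth is log_8(4398046511104) = 14. At each level, the problem size is divided by 8, so it takes 14 divisions to reduce to a base case of size 1. The algorithm makes 3 recursive calls at each level.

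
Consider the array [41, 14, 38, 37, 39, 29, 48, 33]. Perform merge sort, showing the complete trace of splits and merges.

Merge sort trace:

Split: [41, 14, 38, 37, 39, 29, 48, 33] -> [41, 14, 38, 37] and [39, 29, 48, 33]
  Split: [41, 14, 38, 37] -> [41, 14] and [38, 37]
    Split: [41, 14] -> [41] and [14]
    Merge: [41] + [14] -> [14, 41]
    Split: [38, 37] -> [38] and [37]
    Merge: [38] + [37] -> [37, 38]
  Merge: [14, 41] + [37, 38] -> [14, 37, 38, 41]
  Split: [39, 29, 48, 33] -> [39, 29] and [48, 33]
    Split: [39, 29] -> [39] and [29]
    Merge: [39] + [29] -> [29, 39]
    Split: [48, 33] -> [48] and [33]
    Merge: [48] + [33] -> [33, 48]
  Merge: [29, 39] + [33, 48] -> [29, 33, 39, 48]
Merge: [14, 37, 38, 41] + [29, 33, 39, 48] -> [14, 29, 33, 37, 38, 39, 41, 48]

Final sorted array: [14, 29, 33, 37, 38, 39, 41, 48]

The merge sort proceeds by recursively splitting the array and merging sorted halves.
After all merges, the sorted array is [14, 29, 33, 37, 38, 39, 41, 48].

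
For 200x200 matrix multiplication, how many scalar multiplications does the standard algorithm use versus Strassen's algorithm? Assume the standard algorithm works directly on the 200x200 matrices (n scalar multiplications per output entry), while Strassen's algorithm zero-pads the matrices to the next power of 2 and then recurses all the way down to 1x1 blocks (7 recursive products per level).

Matrix multiplication for 200x200 matrices:

Strassen's algorithm requires power-of-2 dimensions. Pad 200x200 to 256x256 (next power of 2).

Standard algorithm: 200^3 = 8000000 multiplications
Strassen's algorithm: 7^(log2(256)) = 7^8 = 5764801 multiplications
Savings: 8000000 - 5764801 = 2235199 multiplications

Standard: 8000000 multiplications (200^3). Strassen: 5764801 multiplications (7^8, after padding to 256x256). Strassen reduces 8 recursive multiplications to 7 at each level.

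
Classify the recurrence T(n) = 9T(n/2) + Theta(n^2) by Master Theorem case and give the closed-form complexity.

Master Theorem for T(n) = 9T(n/2) + O(n^2):

a = 9, b = 2, c = 2
log_b(a) = log_2(9) = 3.1699

Case 1: c = 2 < log_2(9) = 3.1699
T(n) = O(n^(log_2 9))

For T(n) = 9T(n/2) + O(n^2): log_2(9) = 3.1699. This is Case 1 of the Master Theorem (c < log_b(a), work dominated by leaves), giving O(n^(log_2 9)).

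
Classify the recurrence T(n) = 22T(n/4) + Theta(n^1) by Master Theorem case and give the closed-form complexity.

Master Theorem for T(n) = 22T(n/4) + O(n^1):

a = 22, b = 4, c = 1
log_b(a) = log_4(22) = 2.2297

Case 1: c = 1 < log_4(22) = 2.2297
T(n) = O(n^(log_4 22))

For T(n) = 22T(n/4) + O(n^1): log_4(22) = 2.2297. This is Case 1 of the Master Theorem (c < log_b(a), work dominated by leaves), giving O(n^(log_4 22)).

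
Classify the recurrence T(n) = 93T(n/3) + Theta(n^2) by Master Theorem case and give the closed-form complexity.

Master Theorem for T(n) = 93T(n/3) + O(n^2):

a = 93, b = 3, c = 2
log_b(a) = log_3(93) = 4.1257

Case 1: c = 2 < log_3(93) = 4.1257
T(n) = O(n^(log_3 93))

For T(n) = 93T(n/3) + O(n^2): log_3(93) = 4.1257. This is Case 1 of the Master Theorem (c < log_b(a), work dominated by leaves), giving O(n^(log_3 93)).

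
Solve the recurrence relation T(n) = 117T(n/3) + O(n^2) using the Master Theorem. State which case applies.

Master Theorem for T(n) = 117T(n/3) + O(n^2):

a = 117, b = 3, c = 2
log_b(a) = log_3(117) = 4.3347

Case 1: c = 2 < log_3(117) = 4.3347
T(n) = O(n^(log_3 117))

For T(n) = 117T(n/3) + O(n^2): log_3(117) = 4.3347. This is Case 1 of the Master Theorem (c < log_b(a), work dominated by leaves), giving O(n^(log_3 117)).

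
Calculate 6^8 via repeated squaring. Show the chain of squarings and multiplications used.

Computing 6^8 by squaring (build up from 6^1; each line after the first costs one multiplication):

6^1 = 6
6^2 = (6^1)^2 = 6^2 = 36
6^4 = (6^2)^2 = 36^2 = 1296
6^8 = (6^4)^2 = 1296^2 = 1679616

Result: 1679616
Multiplications needed: 3 (3 lines after 6^1)

6^8 = 1679616. Using exponentiation by squaring, this requires 3 multiplications. The key idea: if the exponent is even, square the half-power; if odd, multiply by the base once.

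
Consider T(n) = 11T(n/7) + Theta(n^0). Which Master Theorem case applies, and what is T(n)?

Master Theorem for T(n) = 11T(n/7) + O(n^0):

a = 11, b = 7, c = 0
log_b(a) = log_7(11) = 1.2323

Case 1: c = 0 < log_7(11) = 1.2323
T(n) = O(n^(log_7 11))

For T(n) = 11T(n/7) + O(n^0): log_7(11) = 1.2323. This is Case 1 of the Master Theorem (c < log_b(a), work dominated by leaves), giving O(n^(log_7 11)).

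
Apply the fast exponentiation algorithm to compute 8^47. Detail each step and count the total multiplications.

Computing 8^47 by squaring (build up from 8^1; each line after the first costs one multiplication):

8^1 = 8
8^2 = (8^1)^2 = 8^2 = 64
8^4 = (8^2)^2 = 64^2 = 4096
8^5 = 8 * 8^4 = 8 * 4096 = 32768
8^10 = (8^5)^2 = 32768^2 = 1073741824
8^11 = 8 * 8^10 = 8 * 1073741824 = 8589934592
8^22 = (8^11)^2 = 8589934592^2 = 73786976294838206464
8^23 = 8 * 8^22 = 8 * 73786976294838206464 = 590295810358705651712
8^46 = (8^23)^2 = 590295810358705651712^2 = 348449143727040986586495598010130648530944
8^47 = 8 * 8^46 = 8 * 348449143727040986586495598010130648530944 = 2787593149816327892691964784081045188247552

Result: 2787593149816327892691964784081045188247552
Multiplications needed: 9 (9 lines after 8^1)

8^47 = 2787593149816327892691964784081045188247552. Using exponentiation by squaring, this requires 9 multiplications. The key idea: if the exponent is even, square the half-power; if odd, multiply by the base once.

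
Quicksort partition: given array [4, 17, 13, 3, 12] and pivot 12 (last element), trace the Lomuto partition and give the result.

Lomuto partition with pivot = 12:

Initial array: [4, 17, 13, 3, 12]

arr[0]=4 <= 12: swap with position 0, array becomes [4, 17, 13, 3, 12]
arr[1]=17 > 12: no swap
arr[2]=13 > 12: no swap
arr[3]=3 <= 12: swap with position 1, array becomes [4, 3, 13, 17, 12]

Place pivot at position 2: [4, 3, 12, 17, 13]
Pivot position: 2

After partitioning with pivot 12, the array becomes [4, 3, 12, 17, 13]. The pivot is placed at index 2. All elements to the left of the pivot are <= 12, and all elements to the right are > 12.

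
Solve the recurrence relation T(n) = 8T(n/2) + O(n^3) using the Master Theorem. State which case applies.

Master Theorem for T(n) = 8T(n/2) + O(n^3):

a = 8, b = 2, c = 3
log_b(a) = log_2(8) = 3.0000

Case 2: c = 3 = log_2(8) = 3.0000
T(n) = O(n^3 log n) = O(n^3 log n)

For T(n) = 8T(n/2) + O(n^3): log_2(8) = 3.0000. This is Case 2 of the Master Theorem (c = log_b(a), equal work at all levels), giving O(n^3 log n).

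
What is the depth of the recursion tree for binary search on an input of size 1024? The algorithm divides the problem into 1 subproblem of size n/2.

For divide and conquer with division factor 2:

Problem sizes at each level:
Level 0: 1024
Level 1: 512
Level 2: 256
Level 3: 128
Level 4: 64
Level 5: 32
Level 6: 16
Level 7: 8
Level 8: 4
Level 9: 2
Level 10: 1

The root is level 0 and the size-1 base case is level 10 (the tree spans levels 0 through 10, i.e. 11 levels counting the root), so the depth is the number of divisions: log_2(1024) = 10

The recursion tree depth is log_2(1024) = 10. At each level, the problem size is divided by 2, so it takes 10 divisions to reduce to a base case of size 1. The algorithm makes 1 recursive call at each level.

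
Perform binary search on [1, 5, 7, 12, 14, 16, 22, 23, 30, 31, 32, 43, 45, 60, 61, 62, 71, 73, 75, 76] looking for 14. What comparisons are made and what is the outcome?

Binary search for 14 in [1, 5, 7, 12, 14, 16, 22, 23, 30, 31, 32, 43, 45, 60, 61, 62, 71, 73, 75, 76]:

lo=0, hi=19, mid=9, arr[mid]=31 -> 31 > 14, search left half
lo=0, hi=8, mid=4, arr[mid]=14 -> Found target at index 4!

Binary search finds 14 at index 4 after 2 comparisons. The search repeatedly halves the search space by comparing with the middle element.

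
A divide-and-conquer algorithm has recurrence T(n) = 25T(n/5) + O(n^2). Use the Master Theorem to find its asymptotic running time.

Master Theorem for T(n) = 25T(n/5) + O(n^2):

a = 25, b = 5, c = 2
log_b(a) = log_5(25) = 2.0000

Case 2: c = 2 = log_5(25) = 2.0000
T(n) = O(n^2 log n) = O(n^2 log n)

For T(n) = 25T(n/5) + O(n^2): log_5(25) = 2.0000. This is Case 2 of the Master Theorem (c = log_b(a), equal work at all levels), giving O(n^2 log n).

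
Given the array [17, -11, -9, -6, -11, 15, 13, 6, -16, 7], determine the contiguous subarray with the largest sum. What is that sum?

Using Kadane's algorithm on [17, -11, -9, -6, -11, 15, 13, 6, -16, 7]:

Scanning through the array:
Position 1 (value -11): max_ending_here = 6, max_so_far = 17
Position 2 (value -9): max_ending_here = -3, max_so_far = 17
Position 3 (value -6): max_ending_here = -6, max_so_far = 17
Position 4 (value -11): max_ending_here = -11, max_so_far = 17
Position 5 (value 15): max_ending_here = 15, max_so_far = 17
Position 6 (value 13): max_ending_here = 28, max_so_far = 28
Position 7 (value 6): max_ending_here = 34, max_so_far = 34
Position 8 (value -16): max_ending_here = 18, max_so_far = 34
Position 9 (value 7): max_ending_here = 25, max_so_far = 34

Maximum subarray: [15, 13, 6]
Maximum sum: 34

The maximum subarray is [15, 13, 6] with sum 34. This subarray runs from index 5 to index 7.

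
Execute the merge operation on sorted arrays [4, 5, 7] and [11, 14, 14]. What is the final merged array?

Merging process:

Compare 4 vs 11: take 4 from left. Merged: [4]
Compare 5 vs 11: take 5 from left. Merged: [4, 5]
Compare 7 vs 11: take 7 from left. Merged: [4, 5, 7]
Append remaining from right: [11, 14, 14]. Merged: [4, 5, 7, 11, 14, 14]

Final merged array: [4, 5, 7, 11, 14, 14]
Total comparisons: 3

The merged array is [4, 5, 7, 11, 14, 14], requiring 3 comparisons. The merge step runs in O(n) time where n is the total number of elements.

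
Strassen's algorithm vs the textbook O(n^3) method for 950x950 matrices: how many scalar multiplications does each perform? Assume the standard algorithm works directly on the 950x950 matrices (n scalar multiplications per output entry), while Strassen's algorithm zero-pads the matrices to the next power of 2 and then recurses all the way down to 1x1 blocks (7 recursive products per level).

Matrix multiplication for 950x950 matrices:

Strassen's algorithm requires power-of-2 dimensions. Pad 950x950 to 1024x1024 (next power of 2).

Standard algorithm: 950^3 = 857375000 multiplications
Strassen's algorithm: 7^(log2(1024)) = 7^10 = 282475249 multiplications
Savings: 857375000 - 282475249 = 574899751 multiplications

Standard: 857375000 multiplications (950^3). Strassen: 282475249 multiplications (7^10, after padding to 1024x1024). Strassen reduces 8 recursive multiplications to 7 at each level.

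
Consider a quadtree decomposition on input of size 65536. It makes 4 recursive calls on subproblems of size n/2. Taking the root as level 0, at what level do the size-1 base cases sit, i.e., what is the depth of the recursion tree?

For divide and conquer with division factor 2:

Problem sizes at each level:
Level 0: 65536
Level 1: 32768
Level 2: 16384
Level 3: 8192
Level 4: 4096
Level 5: 2048
Level 6: 1024
Level 7: 512
Level 8: 256
Level 9: 128
Level 10: 64
Level 11: 32
Level 12: 16
Level 13: 8
Level 14: 4
Level 15: 2
Level 16: 1

The root is level 0 and the size-1 base case is level 16 (the tree spans levels 0 through 16, i.e. 17 levels counting the root), so the depth is the number of divisions: log_2(65536) = 16

The recursion tree depth is log_2(65536) = 16. At each level, the problem size is divided by 2, so it takes 16 divisions to reduce to a base case of size 1. The algorithm makes 4 recursive calls at each level.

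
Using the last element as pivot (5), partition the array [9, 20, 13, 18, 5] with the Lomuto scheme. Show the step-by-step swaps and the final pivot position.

Lomuto partition with pivot = 5:

Initial array: [9, 20, 13, 18, 5]

arr[0]=9 > 5: no swap
arr[1]=20 > 5: no swap
arr[2]=13 > 5: no swap
arr[3]=18 > 5: no swap

Place pivot at position 0: [5, 20, 13, 18, 9]
Pivot position: 0

After partitioning with pivot 5, the array becomes [5, 20, 13, 18, 9]. The pivot is placed at index 0. All elements to the left of the pivot are <= 5, and all elements to the right are > 5.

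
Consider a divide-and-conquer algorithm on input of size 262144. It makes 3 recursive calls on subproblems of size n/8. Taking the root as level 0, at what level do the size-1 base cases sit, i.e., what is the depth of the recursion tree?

For divide and conquer with division factor 8:

Problem sizes at each level:
Level 0: 262144
Level 1: 32768
Level 2: 4096
Level 3: 512
Level 4: 64
Level 5: 8
Level 6: 1

The root is level 0 and the size-1 base case is level 6 (the tree spans levels 0 through 6, i.e. 7 levels counting the root), so the depth is the number of divisions: log_8(262144) = 6

The recursion tree depth is log_8(262144) = 6. At each level, the problem size is divided by 8, so it takes 6 divisions to reduce to a base case of size 1. The algorithm makes 3 recursive calls at each level.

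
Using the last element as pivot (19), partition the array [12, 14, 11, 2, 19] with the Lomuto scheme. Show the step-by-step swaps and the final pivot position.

Lomuto partition with pivot = 19:

Initial array: [12, 14, 11, 2, 19]

arr[0]=12 <= 19: swap with position 0, array becomes [12, 14, 11, 2, 19]
arr[1]=14 <= 19: swap with position 1, array becomes [12, 14, 11, 2, 19]
arr[2]=11 <= 19: swap with position 2, array becomes [12, 14, 11, 2, 19]
arr[3]=2 <= 19: swap with position 3, array becomes [12, 14, 11, 2, 19]

Place pivot at position 4: [12, 14, 11, 2, 19]
Pivot position: 4

After partitioning with pivot 19, the array becomes [12, 14, 11, 2, 19]. The pivot is placed at index 4. All elements to the left of the pivot are <= 19, and all elements to the right are > 19.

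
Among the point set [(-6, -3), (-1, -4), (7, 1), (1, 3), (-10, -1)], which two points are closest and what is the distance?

Computing all pairwise distances among 5 points:

d((-6, -3), (-1, -4)) = 5.099
d((-6, -3), (7, 1)) = 13.6015
d((-6, -3), (1, 3)) = 9.2195
d((-6, -3), (-10, -1)) = 4.4721 <-- minimum
d((-1, -4), (7, 1)) = 9.434
d((-1, -4), (1, 3)) = 7.2801
d((-1, -4), (-10, -1)) = 9.4868
d((7, 1), (1, 3)) = 6.3246
d((7, 1), (-10, -1)) = 17.1172
d((1, 3), (-10, -1)) = 11.7047

Closest pair: (-6, -3) and (-10, -1) with distance 4.4721

The closest pair is (-6, -3) and (-10, -1) with Euclidean distance 4.4721. For 5 points, brute-force pairwise comparison is shown above. For large n, the divide-and-conquer algorithm (sort by x, recurse on halves, check the dividing strip) achieves O(n log n).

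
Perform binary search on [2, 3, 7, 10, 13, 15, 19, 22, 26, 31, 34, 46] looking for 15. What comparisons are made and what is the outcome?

Binary search for 15 in [2, 3, 7, 10, 13, 15, 19, 22, 26, 31, 34, 46]:

lo=0, hi=11, mid=5, arr[mid]=15 -> Found target at index 5!

Binary search finds 15 at index 5 after 1 comparisons. The search repeatedly halves the search space by comparing with the middle element.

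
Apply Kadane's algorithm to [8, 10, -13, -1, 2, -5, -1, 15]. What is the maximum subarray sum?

Using Kadane's algorithm on [8, 10, -13, -1, 2, -5, -1, 15]:

Scanning through the array:
Position 1 (value 10): max_ending_here = 18, max_so_far = 18
Position 2 (value -13): max_ending_here = 5, max_so_far = 18
Position 3 (value -1): max_ending_here = 4, max_so_far = 18
Position 4 (value 2): max_ending_here = 6, max_so_far = 18
Position 5 (value -5): max_ending_here = 1, max_so_far = 18
Position 6 (value -1): max_ending_here = 0, max_so_far = 18
Position 7 (value 15): max_ending_here = 15, max_so_far = 18

Maximum subarray: [8, 10]
Maximum sum: 18

The maximum subarray is [8, 10] with sum 18. This subarray runs from index 0 to index 1.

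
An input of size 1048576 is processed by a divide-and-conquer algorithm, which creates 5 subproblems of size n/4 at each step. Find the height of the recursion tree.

For divide and conquer with division factor 4:

Problem sizes at each level:
Level 0: 1048576
Level 1: 262144
Level 2: 65536
Level 3: 16384
Level 4: 4096
Level 5: 1024
Level 6: 256
Level 7: 64
Level 8: 16
Level 9: 4
Level 10: 1

The root is level 0 and the size-1 base case is level 10 (the tree spans levels 0 through 10, i.e. 11 levels counting the root), so the depth is the number of divisions: log_4(1048576) = 10

The recursion tree depth is log_4(1048576) = 10. At each level, the problem size is divided by 4, so it takes 10 divisions to reduce to a base case of size 1. The algorithm makes 5 recursive calls at each level.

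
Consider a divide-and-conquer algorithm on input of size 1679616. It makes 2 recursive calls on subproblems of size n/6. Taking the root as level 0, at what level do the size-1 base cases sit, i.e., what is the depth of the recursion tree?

For divide and conquer with division factor 6:

Problem sizes at each level:
Level 0: 1679616
Level 1: 279936
Level 2: 46656
Level 3: 7776
Level 4: 1296
Level 5: 216
Level 6: 36
Level 7: 6
Level 8: 1

The root is level 0 and the size-1 base case is level 8 (the tree spans levels 0 through 8, i.e. 9 levels counting the root), so the depth is the number of divisions: log_6(1679616) = 8

The recursion tree depth is log_6(1679616) = 8. At each level, the problem size is divided by 6, so it takes 8 divisions to reduce to a base case of size 1. The algorithm makes 2 recursive calls at each level.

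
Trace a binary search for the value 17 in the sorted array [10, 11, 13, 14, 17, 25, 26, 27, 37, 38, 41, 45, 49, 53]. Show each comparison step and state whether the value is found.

Binary search for 17 in [10, 11, 13, 14, 17, 25, 26, 27, 37, 38, 41, 45, 49, 53]:

lo=0, hi=13, mid=6, arr[mid]=26 -> 26 > 17, search left half
lo=0, hi=5, mid=2, arr[mid]=13 -> 13 < 17, search right half
lo=3, hi=5, mid=4, arr[mid]=17 -> Found target at index 4!

Binary search finds 17 at index 4 after 3 comparisons. The search repeatedly halves the search space by comparing with the middle element.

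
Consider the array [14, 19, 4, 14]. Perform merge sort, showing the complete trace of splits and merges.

Merge sort trace:

Split: [14, 19, 4, 14] -> [14, 19] and [4, 14]
  Split: [14, 19] -> [14] and [19]
  Merge: [14] + [19] -> [14, 19]
  Split: [4, 14] -> [4] and [14]
  Merge: [4] + [14] -> [4, 14]
Merge: [14, 19] + [4, 14] -> [4, 14, 14, 19]

Final sorted array: [4, 14, 14, 19]

The merge sort proceeds by recursively splitting the array and merging sorted halves.
After all merges, the sorted array is [4, 14, 14, 19].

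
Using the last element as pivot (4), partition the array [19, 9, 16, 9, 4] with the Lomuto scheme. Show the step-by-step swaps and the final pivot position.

Lomuto partition with pivot = 4:

Initial array: [19, 9, 16, 9, 4]

arr[0]=19 > 4: no swap
arr[1]=9 > 4: no swap
arr[2]=16 > 4: no swap
arr[3]=9 > 4: no swap

Place pivot at position 0: [4, 9, 16, 9, 19]
Pivot position: 0

After partitioning with pivot 4, the array becomes [4, 9, 16, 9, 19]. The pivot is placed at index 0. All elements to the left of the pivot are <= 4, and all elements to the right are > 4.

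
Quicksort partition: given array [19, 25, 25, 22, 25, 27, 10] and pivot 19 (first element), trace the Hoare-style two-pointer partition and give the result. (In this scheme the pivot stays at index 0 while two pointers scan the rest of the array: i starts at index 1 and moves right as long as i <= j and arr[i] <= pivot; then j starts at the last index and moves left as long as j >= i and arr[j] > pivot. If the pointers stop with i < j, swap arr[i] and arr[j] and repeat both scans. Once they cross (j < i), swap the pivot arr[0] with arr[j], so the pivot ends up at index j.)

Hoare-style two-pointer partition with pivot = 19:

Initial array: [19, 25, 25, 22, 25, 27, 10]

Pointers start at i = 1, j = 6.
i stops at index 1 (arr[1]=25 > 19), j stops at index 6 (arr[6]=10 <= 19): swap arr[1] and arr[6], array becomes [19, 10, 25, 22, 25, 27, 25]
i ends at 2, j ends at 1: the pointers have crossed (j < i), so scanning stops.

Swap pivot arr[0] with arr[1] to place pivot at position 1: [10, 19, 25, 22, 25, 27, 25]
Pivot position: 1

After partitioning with pivot 19, the array becomes [10, 19, 25, 22, 25, 27, 25]. The pivot is placed at index 1. All elements to the left of the pivot are <= 19, and all elements to the right are > 19.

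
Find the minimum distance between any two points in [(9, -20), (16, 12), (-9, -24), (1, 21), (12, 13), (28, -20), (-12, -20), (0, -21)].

Computing all pairwise distances among 8 points:

d((9, -20), (16, 12)) = 32.7567
d((9, -20), (-9, -24)) = 18.4391
d((9, -20), (1, 21)) = 41.7732
d((9, -20), (12, 13)) = 33.1361
d((9, -20), (28, -20)) = 19.0
d((9, -20), (-12, -20)) = 21.0
d((9, -20), (0, -21)) = 9.0554
d((16, 12), (-9, -24)) = 43.8292
d((16, 12), (1, 21)) = 17.4929
d((16, 12), (12, 13)) = 4.1231 <-- minimum
d((16, 12), (28, -20)) = 34.176
d((16, 12), (-12, -20)) = 42.5206
d((16, 12), (0, -21)) = 36.6742
d((-9, -24), (1, 21)) = 46.0977
d((-9, -24), (12, 13)) = 42.5441
d((-9, -24), (28, -20)) = 37.2156
d((-9, -24), (-12, -20)) = 5.0
d((-9, -24), (0, -21)) = 9.4868
d((1, 21), (12, 13)) = 13.6015
d((1, 21), (28, -20)) = 49.0918
d((1, 21), (-12, -20)) = 43.0116
d((1, 21), (0, -21)) = 42.0119
d((12, 13), (28, -20)) = 36.6742
d((12, 13), (-12, -20)) = 40.8044
d((12, 13), (0, -21)) = 36.0555
d((28, -20), (-12, -20)) = 40.0
d((28, -20), (0, -21)) = 28.0179
d((-12, -20), (0, -21)) = 12.0416

Closest pair: (16, 12) and (12, 13) with distance 4.1231

The closest pair is (16, 12) and (12, 13) with Euclidean distance 4.1231. For 8 points, brute-force pairwise comparison is shown above. For large n, the divide-and-conquer algorithm (sort by x, recurse on halves, check the dividing strip) achieves O(n log n).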